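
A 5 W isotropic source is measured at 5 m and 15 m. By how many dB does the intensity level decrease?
Δβ = 20·log₁₀(r₂/r₁) = 9.542 dB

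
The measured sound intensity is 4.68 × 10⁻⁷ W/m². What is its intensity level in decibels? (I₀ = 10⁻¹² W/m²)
β = 10·log₁₀(I/I₀) = 56.7 dB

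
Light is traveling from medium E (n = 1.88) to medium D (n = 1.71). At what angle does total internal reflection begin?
θc = arcsin(n₂/n₁) = 65.45°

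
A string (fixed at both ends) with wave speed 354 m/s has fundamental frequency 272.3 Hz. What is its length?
L = v/(2f₁) = 0.65 m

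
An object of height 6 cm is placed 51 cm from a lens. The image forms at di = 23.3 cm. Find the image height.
hi = (-di/do) × ho = -2.741 cm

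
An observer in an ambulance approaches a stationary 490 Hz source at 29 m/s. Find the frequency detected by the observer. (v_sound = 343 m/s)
f_obs = f·(v + v_o)/v = 531.4 Hz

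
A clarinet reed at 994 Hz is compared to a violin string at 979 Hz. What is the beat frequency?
15 Hz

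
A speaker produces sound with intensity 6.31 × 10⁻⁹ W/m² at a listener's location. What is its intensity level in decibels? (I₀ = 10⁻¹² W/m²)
β = 10·log₁₀(I/I₀) = 38 dB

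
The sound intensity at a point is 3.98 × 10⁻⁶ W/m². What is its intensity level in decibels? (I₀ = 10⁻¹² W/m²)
β = 10·log₁₀(I/I₀) = 66 dB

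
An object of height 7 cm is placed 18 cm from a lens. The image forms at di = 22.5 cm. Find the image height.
hi = (-di/do) × ho = -8.75 cm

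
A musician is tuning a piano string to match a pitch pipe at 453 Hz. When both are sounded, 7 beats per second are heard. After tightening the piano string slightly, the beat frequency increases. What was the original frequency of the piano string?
460 Hz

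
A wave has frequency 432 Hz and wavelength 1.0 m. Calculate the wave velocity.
v = fλ = 432 m/s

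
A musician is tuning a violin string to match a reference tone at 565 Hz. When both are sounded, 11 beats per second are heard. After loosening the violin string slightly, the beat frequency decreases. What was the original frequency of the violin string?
576 Hz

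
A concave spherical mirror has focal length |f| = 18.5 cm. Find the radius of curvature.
R = 2|f| = 37 cm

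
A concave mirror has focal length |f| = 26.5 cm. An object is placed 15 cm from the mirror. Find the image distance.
f = +26.5 cm (concave); 1/di = 1/f − 1/do → di = -34.57 cm (virtual image, behind mirror)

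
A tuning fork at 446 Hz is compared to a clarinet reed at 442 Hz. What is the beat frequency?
4 Hz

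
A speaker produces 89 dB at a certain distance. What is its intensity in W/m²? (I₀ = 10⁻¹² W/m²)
I = I₀·10^(β/10) = 7.94 × 10⁻⁴ W/m²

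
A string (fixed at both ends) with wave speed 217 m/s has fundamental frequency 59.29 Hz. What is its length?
L = v/(2f₁) = 1.83 m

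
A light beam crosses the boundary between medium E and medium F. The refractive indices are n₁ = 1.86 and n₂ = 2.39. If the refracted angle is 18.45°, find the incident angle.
sin θ₁ = (n₂/n₁)·sin θ₂ → θ₁ = 23.99°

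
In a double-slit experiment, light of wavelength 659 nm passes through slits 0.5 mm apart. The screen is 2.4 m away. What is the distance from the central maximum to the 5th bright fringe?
y = mλL/d = 15.82 mm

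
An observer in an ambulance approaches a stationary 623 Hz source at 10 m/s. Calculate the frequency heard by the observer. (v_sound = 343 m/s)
f_obs = f·(v + v_o)/v = 641.2 Hz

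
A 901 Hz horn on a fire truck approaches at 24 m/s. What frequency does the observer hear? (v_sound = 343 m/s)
f_obs = f·v/(v − v_s) = 968.8 Hz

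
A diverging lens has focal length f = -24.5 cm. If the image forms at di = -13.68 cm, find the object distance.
1/do = 1/f − 1/di → do = 30.98 cm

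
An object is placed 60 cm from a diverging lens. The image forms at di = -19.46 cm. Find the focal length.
1/f = 1/do + 1/di → f = -28.8 cm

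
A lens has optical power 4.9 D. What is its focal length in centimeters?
f = 1/P = 20.41 cm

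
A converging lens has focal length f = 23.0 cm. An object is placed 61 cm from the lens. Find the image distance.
1/di = 1/f − 1/do → di = 36.92 cm (real image)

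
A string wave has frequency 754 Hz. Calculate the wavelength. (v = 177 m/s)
λ = v/f = 0.2347 m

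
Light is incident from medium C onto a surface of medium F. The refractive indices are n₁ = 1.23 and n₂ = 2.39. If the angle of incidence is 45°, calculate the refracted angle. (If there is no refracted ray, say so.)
sin θ₂ = (n₁/n₂)·sin θ₁ = 0.3639 → θ₂ = 21.34°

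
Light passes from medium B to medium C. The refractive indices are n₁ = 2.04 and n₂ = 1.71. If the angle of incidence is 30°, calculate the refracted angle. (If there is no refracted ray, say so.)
sin θ₂ = (n₁/n₂)·sin θ₁ = 0.5965 → θ₂ = 36.62°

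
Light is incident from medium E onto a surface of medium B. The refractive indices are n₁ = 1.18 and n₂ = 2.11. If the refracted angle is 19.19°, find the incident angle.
sin θ₁ = (n₂/n₁)·sin θ₂ → θ₁ = 36°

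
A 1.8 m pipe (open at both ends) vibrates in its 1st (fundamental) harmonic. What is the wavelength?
λₙ = 2L/n = 3.6 m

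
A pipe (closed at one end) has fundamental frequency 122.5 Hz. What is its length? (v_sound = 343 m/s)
L = v/(4f₁) = 0.7 m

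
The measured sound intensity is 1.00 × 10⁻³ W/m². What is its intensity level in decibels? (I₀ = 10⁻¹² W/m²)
β = 10·log₁₀(I/I₀) = 90 dB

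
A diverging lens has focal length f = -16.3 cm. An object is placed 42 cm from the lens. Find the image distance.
1/di = 1/f − 1/do → di = -11.74 cm (virtual image)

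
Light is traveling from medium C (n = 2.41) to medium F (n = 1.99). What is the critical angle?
θc = arcsin(n₂/n₁) = 55.66°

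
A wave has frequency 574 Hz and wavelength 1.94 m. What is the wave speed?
v = fλ = 1114 m/s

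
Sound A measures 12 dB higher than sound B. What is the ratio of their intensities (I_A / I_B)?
I_A/I_B = 10^(Δβ/10) = 15.85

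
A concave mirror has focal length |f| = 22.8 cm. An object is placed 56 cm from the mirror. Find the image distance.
f = +22.8 cm (concave); 1/di = 1/f − 1/do → di = 38.46 cm (real image, in front of mirror)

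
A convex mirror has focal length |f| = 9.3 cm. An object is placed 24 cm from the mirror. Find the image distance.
f = −9.3 cm (convex); 1/di = 1/f − 1/do → di = -6.703 cm (virtual image, behind mirror)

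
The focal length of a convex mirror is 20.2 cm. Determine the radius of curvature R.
R = 2|f| = 40.4 cm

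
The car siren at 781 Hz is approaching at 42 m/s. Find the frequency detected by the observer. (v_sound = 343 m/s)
f_obs = f·v/(v − v_s) = 890 Hz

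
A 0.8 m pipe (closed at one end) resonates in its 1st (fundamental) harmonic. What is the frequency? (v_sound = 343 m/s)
fₙ = nv/(4L) = 107.2 Hz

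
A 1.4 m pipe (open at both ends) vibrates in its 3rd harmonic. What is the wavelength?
λₙ = 2L/n = 0.9333 m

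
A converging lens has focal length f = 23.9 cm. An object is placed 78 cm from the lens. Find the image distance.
1/di = 1/f − 1/do → di = 34.46 cm (real image)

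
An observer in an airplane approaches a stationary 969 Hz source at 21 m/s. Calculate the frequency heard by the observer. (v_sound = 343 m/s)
f_obs = f·(v + v_o)/v = 1028 Hz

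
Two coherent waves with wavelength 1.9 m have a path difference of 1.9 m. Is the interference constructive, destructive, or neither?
constructive — path difference = 1λ, a whole number of wavelengths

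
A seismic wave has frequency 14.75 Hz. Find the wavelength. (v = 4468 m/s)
λ = v/f = 302.9 m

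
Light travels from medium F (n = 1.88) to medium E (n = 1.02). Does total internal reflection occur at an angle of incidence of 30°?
θc = arcsin(n₂/n₁) = 32.86°; 30° < θc, so no — the ray refracts.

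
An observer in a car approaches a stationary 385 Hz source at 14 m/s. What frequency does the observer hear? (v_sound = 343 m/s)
f_obs = f·(v + v_o)/v = 400.7 Hz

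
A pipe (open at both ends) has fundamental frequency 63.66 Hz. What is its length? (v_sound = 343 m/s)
L = v/(2f₁) = 2.694 m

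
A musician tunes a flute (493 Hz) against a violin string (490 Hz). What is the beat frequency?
3 Hz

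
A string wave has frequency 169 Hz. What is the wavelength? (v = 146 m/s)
λ = v/f = 0.8639 m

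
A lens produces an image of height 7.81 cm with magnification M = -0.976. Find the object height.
ho = |hi|/|M| = 8.002 cm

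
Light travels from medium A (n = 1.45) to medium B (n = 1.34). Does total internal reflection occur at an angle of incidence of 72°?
θc = arcsin(n₂/n₁) = 67.54°; 72° > θc, so yes — total internal reflection.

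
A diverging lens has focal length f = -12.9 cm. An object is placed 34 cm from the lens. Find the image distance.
1/di = 1/f − 1/do → di = -9.352 cm (virtual image)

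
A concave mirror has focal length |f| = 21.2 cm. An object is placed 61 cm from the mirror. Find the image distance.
f = +21.2 cm (concave); 1/di = 1/f − 1/do → di = 32.49 cm (real image, in front of mirror)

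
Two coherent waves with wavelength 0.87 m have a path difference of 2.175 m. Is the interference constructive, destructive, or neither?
destructive — path difference = 2.5λ, an odd multiple of λ/2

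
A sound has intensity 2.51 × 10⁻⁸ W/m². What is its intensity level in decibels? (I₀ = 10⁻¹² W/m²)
β = 10·log₁₀(I/I₀) = 44 dB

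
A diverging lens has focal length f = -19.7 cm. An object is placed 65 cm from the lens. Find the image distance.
1/di = 1/f − 1/do → di = -15.12 cm (virtual image)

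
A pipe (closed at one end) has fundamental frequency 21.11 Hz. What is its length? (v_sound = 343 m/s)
L = v/(4f₁) = 4.062 m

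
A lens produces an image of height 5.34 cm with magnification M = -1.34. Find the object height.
ho = |hi|/|M| = 3.985 cm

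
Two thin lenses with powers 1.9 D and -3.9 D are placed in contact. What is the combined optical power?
P_total = P₁ + P₂ = -2.0 D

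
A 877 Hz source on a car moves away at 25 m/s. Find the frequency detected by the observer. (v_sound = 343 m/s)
f_obs = f·v/(v + v_s) = 817.4 Hz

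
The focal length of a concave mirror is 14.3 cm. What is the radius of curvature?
R = 2|f| = 28.6 cm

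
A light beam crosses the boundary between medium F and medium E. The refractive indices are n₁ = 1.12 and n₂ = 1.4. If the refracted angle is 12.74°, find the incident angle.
sin θ₁ = (n₂/n₁)·sin θ₂ → θ₁ = 16°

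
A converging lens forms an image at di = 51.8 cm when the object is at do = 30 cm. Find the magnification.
M = −di/do = -1.727 (inverted image)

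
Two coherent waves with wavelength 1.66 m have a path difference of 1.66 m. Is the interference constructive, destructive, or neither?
constructive — path difference = 1λ, a whole number of wavelengths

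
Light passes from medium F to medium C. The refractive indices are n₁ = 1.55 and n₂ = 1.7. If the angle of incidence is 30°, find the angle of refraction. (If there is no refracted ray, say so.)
sin θ₂ = (n₁/n₂)·sin θ₁ = 0.4559 → θ₂ = 27.12°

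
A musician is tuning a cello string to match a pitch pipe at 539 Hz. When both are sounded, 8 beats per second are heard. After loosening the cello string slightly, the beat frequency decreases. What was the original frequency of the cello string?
547 Hz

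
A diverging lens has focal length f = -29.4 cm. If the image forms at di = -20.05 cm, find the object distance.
1/do = 1/f − 1/di → do = 63.04 cm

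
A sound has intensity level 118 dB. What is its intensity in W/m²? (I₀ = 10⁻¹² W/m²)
I = I₀·10^(β/10) = 6.31 × 10⁻¹ W/m²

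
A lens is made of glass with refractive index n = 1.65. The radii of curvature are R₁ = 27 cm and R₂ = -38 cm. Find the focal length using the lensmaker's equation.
1/f = (n − 1)(1/R₁ − 1/R₂) → f = 24.28 cm (converging lens)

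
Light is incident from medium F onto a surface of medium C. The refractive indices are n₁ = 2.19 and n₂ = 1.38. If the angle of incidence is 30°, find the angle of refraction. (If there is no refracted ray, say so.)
sin θ₂ = (n₁/n₂)·sin θ₁ = 0.7935 → θ₂ = 52.51°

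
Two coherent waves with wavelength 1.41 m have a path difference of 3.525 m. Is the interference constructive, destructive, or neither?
destructive — path difference = 2.5λ, an odd multiple of λ/2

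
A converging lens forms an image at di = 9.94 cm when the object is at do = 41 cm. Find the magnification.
M = −di/do = -0.2424 (inverted image)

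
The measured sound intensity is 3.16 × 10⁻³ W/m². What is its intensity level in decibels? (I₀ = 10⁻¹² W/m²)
β = 10·log₁₀(I/I₀) = 95 dB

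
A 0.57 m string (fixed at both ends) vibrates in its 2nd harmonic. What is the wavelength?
λₙ = 2L/n = 0.57 m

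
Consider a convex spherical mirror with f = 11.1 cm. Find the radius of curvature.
R = 2|f| = 22.2 cm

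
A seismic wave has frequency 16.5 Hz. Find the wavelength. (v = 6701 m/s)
λ = v/f = 406.1 m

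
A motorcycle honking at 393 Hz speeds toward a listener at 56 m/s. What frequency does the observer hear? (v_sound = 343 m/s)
f_obs = f·v/(v − v_s) = 469.7 Hz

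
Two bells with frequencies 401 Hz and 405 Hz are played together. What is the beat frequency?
4 Hz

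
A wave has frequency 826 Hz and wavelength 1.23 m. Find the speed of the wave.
v = fλ = 1016 m/s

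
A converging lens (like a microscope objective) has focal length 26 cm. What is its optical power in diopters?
P = 1/f = 3.846 D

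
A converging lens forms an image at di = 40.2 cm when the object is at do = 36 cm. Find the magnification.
M = −di/do = -1.117 (inverted image)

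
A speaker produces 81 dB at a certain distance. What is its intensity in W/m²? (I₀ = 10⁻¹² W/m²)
I = I₀·10^(β/10) = 1.26 × 10⁻⁴ W/m²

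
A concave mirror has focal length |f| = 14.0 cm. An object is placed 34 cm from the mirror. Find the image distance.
f = +14.0 cm (concave); 1/di = 1/f − 1/do → di = 23.8 cm (real image, in front of mirror)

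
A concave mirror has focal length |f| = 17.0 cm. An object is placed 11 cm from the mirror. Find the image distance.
f = +17.0 cm (concave); 1/di = 1/f − 1/do → di = -31.17 cm (virtual image, behind mirror)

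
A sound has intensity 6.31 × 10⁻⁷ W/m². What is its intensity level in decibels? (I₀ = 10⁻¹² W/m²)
β = 10·log₁₀(I/I₀) = 58 dB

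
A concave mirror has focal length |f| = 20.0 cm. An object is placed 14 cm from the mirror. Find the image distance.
f = +20.0 cm (concave); 1/di = 1/f − 1/do → di = -46.67 cm (virtual image, behind mirror)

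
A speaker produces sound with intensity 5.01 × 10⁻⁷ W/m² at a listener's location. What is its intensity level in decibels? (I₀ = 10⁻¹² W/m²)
β = 10·log₁₀(I/I₀) = 57 dB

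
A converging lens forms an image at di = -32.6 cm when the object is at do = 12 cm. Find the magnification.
M = −di/do = 2.717 (upright image)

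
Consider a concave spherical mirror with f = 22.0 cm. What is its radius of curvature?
R = 2|f| = 44 cm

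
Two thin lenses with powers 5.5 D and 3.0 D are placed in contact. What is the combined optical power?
P_total = P₁ + P₂ = 8.5 D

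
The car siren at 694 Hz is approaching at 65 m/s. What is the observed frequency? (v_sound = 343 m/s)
f_obs = f·v/(v − v_s) = 856.3 Hz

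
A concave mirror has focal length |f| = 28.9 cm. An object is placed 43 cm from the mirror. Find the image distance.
f = +28.9 cm (concave); 1/di = 1/f − 1/do → di = 88.13 cm (real image, in front of mirror)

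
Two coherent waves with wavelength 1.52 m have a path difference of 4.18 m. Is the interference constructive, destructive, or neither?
neither (partial) — path difference = 2.75λ, neither a whole number of wavelengths nor an odd multiple of λ/2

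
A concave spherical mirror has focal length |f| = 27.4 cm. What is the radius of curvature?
R = 2|f| = 54.8 cm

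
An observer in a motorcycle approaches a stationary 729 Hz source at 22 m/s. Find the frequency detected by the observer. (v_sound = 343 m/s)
f_obs = f·(v + v_o)/v = 775.8 Hz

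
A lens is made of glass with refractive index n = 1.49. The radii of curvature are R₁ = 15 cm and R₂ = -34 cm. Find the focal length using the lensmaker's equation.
1/f = (n − 1)(1/R₁ − 1/R₂) → f = 21.24 cm (converging lens)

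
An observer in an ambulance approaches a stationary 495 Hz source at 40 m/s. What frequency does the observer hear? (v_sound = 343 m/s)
f_obs = f·(v + v_o)/v = 552.7 Hz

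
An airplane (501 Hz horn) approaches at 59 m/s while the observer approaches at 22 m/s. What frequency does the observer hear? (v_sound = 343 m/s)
f_obs = f·(v + v_o)/(v − v_s) = 643.9 Hz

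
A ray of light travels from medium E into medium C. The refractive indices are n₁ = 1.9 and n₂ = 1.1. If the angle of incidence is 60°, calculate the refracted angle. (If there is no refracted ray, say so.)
sin θ₂ = (n₁/n₂)·sin θ₁ = 1.496 > 1, so there is no refracted ray — the light undergoes total internal reflection.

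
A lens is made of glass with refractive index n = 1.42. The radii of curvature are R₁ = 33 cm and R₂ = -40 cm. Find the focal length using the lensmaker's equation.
1/f = (n − 1)(1/R₁ − 1/R₂) → f = 43.05 cm (converging lens)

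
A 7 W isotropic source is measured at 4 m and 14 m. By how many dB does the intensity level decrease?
Δβ = 20·log₁₀(r₂/r₁) = 10.88 dB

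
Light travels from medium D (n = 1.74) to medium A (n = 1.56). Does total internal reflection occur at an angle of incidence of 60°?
θc = arcsin(n₂/n₁) = 63.71°; 60° < θc, so no — the ray refracts.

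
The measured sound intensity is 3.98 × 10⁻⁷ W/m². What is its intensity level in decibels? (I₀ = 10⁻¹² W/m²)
β = 10·log₁₀(I/I₀) = 56 dB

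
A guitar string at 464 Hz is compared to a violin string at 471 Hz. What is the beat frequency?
7 Hz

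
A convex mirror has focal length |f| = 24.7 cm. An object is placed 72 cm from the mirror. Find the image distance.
f = −24.7 cm (convex); 1/di = 1/f − 1/do → di = -18.39 cm (virtual image, behind mirror)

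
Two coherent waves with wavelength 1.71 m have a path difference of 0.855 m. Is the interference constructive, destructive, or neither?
destructive — path difference = 0.5λ, an odd multiple of λ/2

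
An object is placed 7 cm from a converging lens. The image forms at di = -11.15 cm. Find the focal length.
1/f = 1/do + 1/di → f = 18.81 cm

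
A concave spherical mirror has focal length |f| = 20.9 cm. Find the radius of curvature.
R = 2|f| = 41.8 cm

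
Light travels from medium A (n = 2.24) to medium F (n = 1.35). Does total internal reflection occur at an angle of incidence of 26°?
θc = arcsin(n₂/n₁) = 37.06°; 26° < θc, so no — the ray refracts.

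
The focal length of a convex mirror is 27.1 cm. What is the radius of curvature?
R = 2|f| = 54.2 cm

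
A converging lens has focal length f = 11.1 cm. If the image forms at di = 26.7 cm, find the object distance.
1/do = 1/f − 1/di → do = 19 cm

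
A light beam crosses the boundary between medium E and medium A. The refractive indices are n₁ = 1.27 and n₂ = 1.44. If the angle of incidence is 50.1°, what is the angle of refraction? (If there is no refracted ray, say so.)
sin θ₂ = (n₁/n₂)·sin θ₁ = 0.6766 → θ₂ = 42.58°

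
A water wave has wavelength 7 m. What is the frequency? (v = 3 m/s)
f = v/λ = 0.4286 Hz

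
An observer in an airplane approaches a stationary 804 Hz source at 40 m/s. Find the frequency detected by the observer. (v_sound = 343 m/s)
f_obs = f·(v + v_o)/v = 897.8 Hz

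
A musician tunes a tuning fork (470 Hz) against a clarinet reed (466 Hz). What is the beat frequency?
4 Hz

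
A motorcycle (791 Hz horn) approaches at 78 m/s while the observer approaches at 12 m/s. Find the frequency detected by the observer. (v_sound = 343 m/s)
f_obs = f·(v + v_o)/(v − v_s) = 1060 Hz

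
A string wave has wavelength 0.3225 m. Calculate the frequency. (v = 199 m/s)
f = v/λ = 617.1 Hz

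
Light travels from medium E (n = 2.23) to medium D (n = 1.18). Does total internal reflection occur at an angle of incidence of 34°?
θc = arcsin(n₂/n₁) = 31.95°; 34° > θc, so yes — total internal reflection.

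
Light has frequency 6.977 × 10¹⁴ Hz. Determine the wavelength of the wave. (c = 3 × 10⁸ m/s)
λ = c/f = 430 nm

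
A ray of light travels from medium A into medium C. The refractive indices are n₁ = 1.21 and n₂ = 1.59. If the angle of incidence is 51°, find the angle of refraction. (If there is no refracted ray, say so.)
sin θ₂ = (n₁/n₂)·sin θ₁ = 0.5914 → θ₂ = 36.26°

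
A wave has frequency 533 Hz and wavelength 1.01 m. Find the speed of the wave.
v = fλ = 538.3 m/s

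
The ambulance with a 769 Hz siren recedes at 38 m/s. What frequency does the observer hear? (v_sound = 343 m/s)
f_obs = f·v/(v + v_s) = 692.3 Hz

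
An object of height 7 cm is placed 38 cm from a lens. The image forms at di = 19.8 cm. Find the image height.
hi = (-di/do) × ho = -3.647 cm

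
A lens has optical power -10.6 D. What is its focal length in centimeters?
f = 1/P = -9.434 cm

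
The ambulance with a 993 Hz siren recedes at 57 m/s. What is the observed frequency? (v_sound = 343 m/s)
f_obs = f·v/(v + v_s) = 851.5 Hz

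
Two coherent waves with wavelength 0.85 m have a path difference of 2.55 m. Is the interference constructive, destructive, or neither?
constructive — path difference = 3λ, a whole number of wavelengths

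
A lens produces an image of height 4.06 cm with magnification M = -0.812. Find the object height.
ho = |hi|/|M| = 5 cm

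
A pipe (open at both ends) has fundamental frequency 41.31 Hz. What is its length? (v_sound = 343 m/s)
L = v/(2f₁) = 4.152 m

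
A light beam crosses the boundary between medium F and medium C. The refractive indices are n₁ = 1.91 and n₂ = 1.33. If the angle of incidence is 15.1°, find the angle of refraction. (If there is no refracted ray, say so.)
sin θ₂ = (n₁/n₂)·sin θ₁ = 0.3741 → θ₂ = 21.97°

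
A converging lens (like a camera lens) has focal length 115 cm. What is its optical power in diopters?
P = 1/f = 0.8696 D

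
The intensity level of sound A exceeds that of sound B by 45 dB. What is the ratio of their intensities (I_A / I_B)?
I_A/I_B = 10^(Δβ/10) = 31620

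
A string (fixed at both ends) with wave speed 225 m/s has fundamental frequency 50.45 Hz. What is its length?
L = v/(2f₁) = 2.23 m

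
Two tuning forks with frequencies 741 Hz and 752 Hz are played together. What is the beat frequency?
11 Hz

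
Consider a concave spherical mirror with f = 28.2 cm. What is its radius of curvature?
R = 2|f| = 56.4 cm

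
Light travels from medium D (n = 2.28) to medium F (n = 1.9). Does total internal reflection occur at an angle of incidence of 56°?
θc = arcsin(n₂/n₁) = 56.44°; 56° < θc, so no — the ray refracts.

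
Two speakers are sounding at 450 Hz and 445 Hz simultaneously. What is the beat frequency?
5 Hz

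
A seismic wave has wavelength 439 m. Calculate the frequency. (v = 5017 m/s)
f = v/λ = 11.43 Hz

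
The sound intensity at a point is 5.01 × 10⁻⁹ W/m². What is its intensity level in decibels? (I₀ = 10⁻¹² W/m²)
β = 10·log₁₀(I/I₀) = 37 dB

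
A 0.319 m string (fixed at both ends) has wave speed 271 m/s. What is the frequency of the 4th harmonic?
fₙ = nv/(2L) = 1699 Hz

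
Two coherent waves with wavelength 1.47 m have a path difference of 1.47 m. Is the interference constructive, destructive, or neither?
constructive — path difference = 1λ, a whole number of wavelengths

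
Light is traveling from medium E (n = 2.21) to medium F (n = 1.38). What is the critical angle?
θc = arcsin(n₂/n₁) = 38.64°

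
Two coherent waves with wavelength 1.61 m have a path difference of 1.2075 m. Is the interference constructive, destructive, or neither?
neither (partial) — path difference = 0.75λ, neither a whole number of wavelengths nor an odd multiple of λ/2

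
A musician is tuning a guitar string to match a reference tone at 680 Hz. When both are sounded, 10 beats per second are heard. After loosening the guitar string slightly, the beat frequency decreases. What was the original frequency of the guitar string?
690 Hz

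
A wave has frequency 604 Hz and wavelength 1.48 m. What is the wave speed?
v = fλ = 893.9 m/s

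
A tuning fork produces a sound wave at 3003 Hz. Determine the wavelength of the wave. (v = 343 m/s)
λ = v/f = 0.1142 m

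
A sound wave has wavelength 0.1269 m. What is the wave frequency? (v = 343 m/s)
f = v/λ = 2703 Hz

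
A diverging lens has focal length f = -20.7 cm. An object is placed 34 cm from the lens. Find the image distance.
1/di = 1/f − 1/do → di = -12.87 cm (virtual image)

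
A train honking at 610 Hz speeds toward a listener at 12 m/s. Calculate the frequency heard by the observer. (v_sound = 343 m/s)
f_obs = f·v/(v − v_s) = 632.1 Hz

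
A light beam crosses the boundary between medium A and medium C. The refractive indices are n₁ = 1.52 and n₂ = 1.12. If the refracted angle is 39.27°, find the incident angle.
sin θ₁ = (n₂/n₁)·sin θ₂ → θ₁ = 27.8°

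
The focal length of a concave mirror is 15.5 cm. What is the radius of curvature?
R = 2|f| = 31 cm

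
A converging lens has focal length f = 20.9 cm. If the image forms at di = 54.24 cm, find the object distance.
1/do = 1/f − 1/di → do = 34 cm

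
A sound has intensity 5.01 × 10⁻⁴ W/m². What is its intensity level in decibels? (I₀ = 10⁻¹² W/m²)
β = 10·log₁₀(I/I₀) = 87 dB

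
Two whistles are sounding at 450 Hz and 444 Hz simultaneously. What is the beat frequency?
6 Hz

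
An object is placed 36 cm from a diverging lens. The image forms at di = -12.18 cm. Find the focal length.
1/f = 1/do + 1/di → f = -18.41 cm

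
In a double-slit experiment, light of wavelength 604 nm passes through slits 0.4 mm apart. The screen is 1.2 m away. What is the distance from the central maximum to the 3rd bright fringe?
y = mλL/d = 5.436 mm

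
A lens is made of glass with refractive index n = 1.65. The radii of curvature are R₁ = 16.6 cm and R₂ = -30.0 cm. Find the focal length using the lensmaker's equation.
1/f = (n − 1)(1/R₁ − 1/R₂) → f = 16.44 cm (converging lens)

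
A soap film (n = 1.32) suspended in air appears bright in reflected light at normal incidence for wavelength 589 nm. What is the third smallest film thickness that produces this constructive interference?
2nt = (m − ½)λ with m = 3 → t = (m − ½)λ/(2n) = 557.8 nm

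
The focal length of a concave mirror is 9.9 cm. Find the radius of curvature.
R = 2|f| = 19.8 cm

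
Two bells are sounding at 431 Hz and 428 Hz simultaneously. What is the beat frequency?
3 Hz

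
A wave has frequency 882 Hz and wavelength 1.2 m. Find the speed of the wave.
v = fλ = 1058 m/s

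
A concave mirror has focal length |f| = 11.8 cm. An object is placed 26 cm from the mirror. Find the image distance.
f = +11.8 cm (concave); 1/di = 1/f − 1/do → di = 21.61 cm (real image, in front of mirror)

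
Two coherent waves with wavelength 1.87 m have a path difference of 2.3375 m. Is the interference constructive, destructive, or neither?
neither (partial) — path difference = 1.25λ, neither a whole number of wavelengths nor an odd multiple of λ/2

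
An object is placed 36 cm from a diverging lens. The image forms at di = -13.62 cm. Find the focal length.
1/f = 1/do + 1/di → f = -21.91 cm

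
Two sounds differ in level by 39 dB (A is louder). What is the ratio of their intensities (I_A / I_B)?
I_A/I_B = 10^(Δβ/10) = 7943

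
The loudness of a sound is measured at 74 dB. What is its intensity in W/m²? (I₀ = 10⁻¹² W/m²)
I = I₀·10^(β/10) = 2.51 × 10⁻⁵ W/m²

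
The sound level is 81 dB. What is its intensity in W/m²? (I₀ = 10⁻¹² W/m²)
I = I₀·10^(β/10) = 1.26 × 10⁻⁴ W/m²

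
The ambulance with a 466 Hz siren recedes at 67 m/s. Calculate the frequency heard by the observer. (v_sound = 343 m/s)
f_obs = f·v/(v + v_s) = 389.8 Hz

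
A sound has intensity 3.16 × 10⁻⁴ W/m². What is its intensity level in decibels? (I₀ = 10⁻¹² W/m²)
β = 10·log₁₀(I/I₀) = 85 dB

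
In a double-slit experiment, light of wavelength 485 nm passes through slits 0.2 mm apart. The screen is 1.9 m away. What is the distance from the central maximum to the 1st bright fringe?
y = mλL/d = 4.607 mm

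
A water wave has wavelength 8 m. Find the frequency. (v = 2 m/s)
f = v/λ = 0.25 Hz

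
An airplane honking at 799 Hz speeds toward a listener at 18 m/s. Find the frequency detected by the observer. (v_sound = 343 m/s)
f_obs = f·v/(v − v_s) = 843.3 Hz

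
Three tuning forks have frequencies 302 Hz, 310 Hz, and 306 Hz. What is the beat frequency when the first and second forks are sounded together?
8 Hz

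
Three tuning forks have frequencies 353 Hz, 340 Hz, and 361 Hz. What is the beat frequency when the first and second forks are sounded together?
13 Hz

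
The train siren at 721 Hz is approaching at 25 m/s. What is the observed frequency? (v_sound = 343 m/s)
f_obs = f·v/(v − v_s) = 777.7 Hz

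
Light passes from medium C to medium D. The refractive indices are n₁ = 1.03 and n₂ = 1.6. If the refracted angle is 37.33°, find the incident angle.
sin θ₁ = (n₂/n₁)·sin θ₂ → θ₁ = 70.39°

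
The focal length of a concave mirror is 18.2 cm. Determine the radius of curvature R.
R = 2|f| = 36.4 cm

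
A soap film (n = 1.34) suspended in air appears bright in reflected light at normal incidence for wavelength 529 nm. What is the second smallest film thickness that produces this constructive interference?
2nt = (m − ½)λ with m = 2 → t = (m − ½)λ/(2n) = 296.1 nm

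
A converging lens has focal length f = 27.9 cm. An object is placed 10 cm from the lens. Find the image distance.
1/di = 1/f − 1/do → di = -15.59 cm (virtual image)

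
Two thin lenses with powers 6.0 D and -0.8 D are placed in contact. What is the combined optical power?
P_total = P₁ + P₂ = 5.2 D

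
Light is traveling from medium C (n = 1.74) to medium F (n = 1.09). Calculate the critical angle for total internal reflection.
θc = arcsin(n₂/n₁) = 38.79°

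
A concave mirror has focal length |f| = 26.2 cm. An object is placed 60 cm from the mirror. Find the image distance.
f = +26.2 cm (concave); 1/di = 1/f − 1/do → di = 46.51 cm (real image, in front of mirror)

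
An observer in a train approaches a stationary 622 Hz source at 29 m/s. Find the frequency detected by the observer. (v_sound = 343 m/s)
f_obs = f·(v + v_o)/v = 674.6 Hz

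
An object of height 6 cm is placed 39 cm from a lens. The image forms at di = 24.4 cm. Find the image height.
hi = (-di/do) × ho = -3.754 cm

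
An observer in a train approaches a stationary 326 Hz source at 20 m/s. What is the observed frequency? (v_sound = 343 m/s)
f_obs = f·(v + v_o)/v = 345 Hz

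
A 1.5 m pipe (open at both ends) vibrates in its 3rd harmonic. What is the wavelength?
λₙ = 2L/n = 1 m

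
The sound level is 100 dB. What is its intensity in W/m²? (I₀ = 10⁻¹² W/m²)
I = I₀·10^(β/10) = 1.00 × 10⁻² W/m²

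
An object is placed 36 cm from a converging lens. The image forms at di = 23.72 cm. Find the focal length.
1/f = 1/do + 1/di → f = 14.3 cm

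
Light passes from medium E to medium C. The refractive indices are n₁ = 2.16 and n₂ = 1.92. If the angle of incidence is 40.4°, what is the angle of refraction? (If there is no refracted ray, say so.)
sin θ₂ = (n₁/n₂)·sin θ₁ = 0.7291 → θ₂ = 46.81°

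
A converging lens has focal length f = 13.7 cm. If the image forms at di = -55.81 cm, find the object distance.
1/do = 1/f − 1/di → do = 11 cm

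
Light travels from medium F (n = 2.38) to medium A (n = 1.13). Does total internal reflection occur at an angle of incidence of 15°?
θc = arcsin(n₂/n₁) = 28.35°; 15° < θc, so no — the ray refracts.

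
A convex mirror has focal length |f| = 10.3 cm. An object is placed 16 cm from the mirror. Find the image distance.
f = −10.3 cm (convex); 1/di = 1/f − 1/do → di = -6.266 cm (virtual image, behind mirror)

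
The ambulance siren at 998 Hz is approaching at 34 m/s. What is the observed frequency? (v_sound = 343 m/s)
f_obs = f·v/(v − v_s) = 1108 Hz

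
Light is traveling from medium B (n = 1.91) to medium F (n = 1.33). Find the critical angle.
θc = arcsin(n₂/n₁) = 44.13°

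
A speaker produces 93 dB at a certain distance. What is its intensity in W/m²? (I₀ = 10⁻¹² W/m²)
I = I₀·10^(β/10) = 2.00 × 10⁻³ W/m²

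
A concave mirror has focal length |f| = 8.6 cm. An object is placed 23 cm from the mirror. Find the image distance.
f = +8.6 cm (concave); 1/di = 1/f − 1/do → di = 13.74 cm (real image, in front of mirror)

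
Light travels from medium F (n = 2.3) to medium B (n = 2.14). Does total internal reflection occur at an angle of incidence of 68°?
θc = arcsin(n₂/n₁) = 68.5°; 68° < θc, so no — the ray refracts.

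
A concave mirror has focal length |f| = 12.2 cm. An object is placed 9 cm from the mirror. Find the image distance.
f = +12.2 cm (concave); 1/di = 1/f − 1/do → di = -34.31 cm (virtual image, behind mirror)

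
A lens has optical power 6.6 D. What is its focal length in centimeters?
f = 1/P = 15.15 cm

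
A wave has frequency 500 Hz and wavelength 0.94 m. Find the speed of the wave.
v = fλ = 470 m/s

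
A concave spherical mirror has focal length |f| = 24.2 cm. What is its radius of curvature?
R = 2|f| = 48.4 cm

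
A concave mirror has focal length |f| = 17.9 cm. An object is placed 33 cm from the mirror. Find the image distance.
f = +17.9 cm (concave); 1/di = 1/f − 1/do → di = 39.12 cm (real image, in front of mirror)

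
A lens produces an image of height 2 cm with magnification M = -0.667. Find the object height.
ho = |hi|/|M| = 2.999 cm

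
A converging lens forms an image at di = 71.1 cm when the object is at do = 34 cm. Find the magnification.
M = −di/do = -2.091 (inverted image)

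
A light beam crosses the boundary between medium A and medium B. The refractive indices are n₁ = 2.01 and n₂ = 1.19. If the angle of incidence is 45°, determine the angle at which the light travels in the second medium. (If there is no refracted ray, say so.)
sin θ₂ = (n₁/n₂)·sin θ₁ = 1.194 > 1, so there is no refracted ray — the light undergoes total internal reflection.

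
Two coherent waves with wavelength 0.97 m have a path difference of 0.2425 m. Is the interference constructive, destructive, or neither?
neither (partial) — path difference = 0.25λ, neither a whole number of wavelengths nor an odd multiple of λ/2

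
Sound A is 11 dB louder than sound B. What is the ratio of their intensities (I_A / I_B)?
I_A/I_B = 10^(Δβ/10) = 12.59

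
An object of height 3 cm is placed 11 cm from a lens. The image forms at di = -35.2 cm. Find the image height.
hi = (-di/do) × ho = 9.6 cm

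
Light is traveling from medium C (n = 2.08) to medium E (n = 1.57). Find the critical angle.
θc = arcsin(n₂/n₁) = 49.01°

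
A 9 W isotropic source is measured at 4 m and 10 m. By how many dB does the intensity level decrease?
Δβ = 20·log₁₀(r₂/r₁) = 7.959 dB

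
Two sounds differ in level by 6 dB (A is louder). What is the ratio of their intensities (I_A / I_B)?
I_A/I_B = 10^(Δβ/10) = 3.981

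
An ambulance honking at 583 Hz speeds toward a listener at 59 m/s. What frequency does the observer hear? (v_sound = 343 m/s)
f_obs = f·v/(v − v_s) = 704.1 Hz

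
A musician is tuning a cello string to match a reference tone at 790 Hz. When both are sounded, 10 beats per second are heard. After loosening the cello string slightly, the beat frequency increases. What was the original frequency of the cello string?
780 Hz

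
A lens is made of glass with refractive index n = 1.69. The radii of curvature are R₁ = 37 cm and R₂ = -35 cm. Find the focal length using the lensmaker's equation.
1/f = (n − 1)(1/R₁ − 1/R₂) → f = 26.07 cm (converging lens)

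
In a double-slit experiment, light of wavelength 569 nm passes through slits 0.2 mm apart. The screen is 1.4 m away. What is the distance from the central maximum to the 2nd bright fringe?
y = mλL/d = 7.966 mm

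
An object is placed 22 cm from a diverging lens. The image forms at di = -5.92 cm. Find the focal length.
1/f = 1/do + 1/di → f = -8.1 cm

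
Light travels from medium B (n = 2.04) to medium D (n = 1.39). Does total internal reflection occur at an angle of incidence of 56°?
θc = arcsin(n₂/n₁) = 42.95°; 56° > θc, so yes — total internal reflection.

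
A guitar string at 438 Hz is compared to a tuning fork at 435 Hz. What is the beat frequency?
3 Hz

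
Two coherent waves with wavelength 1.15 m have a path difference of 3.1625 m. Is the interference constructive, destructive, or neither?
neither (partial) — path difference = 2.75λ, neither a whole number of wavelengths nor an odd multiple of λ/2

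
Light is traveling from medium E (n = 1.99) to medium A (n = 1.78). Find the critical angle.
θc = arcsin(n₂/n₁) = 63.44°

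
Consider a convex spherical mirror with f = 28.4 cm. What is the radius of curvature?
R = 2|f| = 56.8 cm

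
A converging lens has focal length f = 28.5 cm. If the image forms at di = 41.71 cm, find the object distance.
1/do = 1/f − 1/di → do = 89.99 cm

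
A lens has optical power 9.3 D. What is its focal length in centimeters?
f = 1/P = 10.75 cm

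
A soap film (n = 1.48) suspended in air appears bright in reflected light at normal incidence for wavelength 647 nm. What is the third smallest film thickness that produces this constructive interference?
2nt = (m − ½)λ with m = 3 → t = (m − ½)λ/(2n) = 546.5 nm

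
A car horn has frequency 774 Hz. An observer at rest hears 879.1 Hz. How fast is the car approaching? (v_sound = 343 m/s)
v_s = v·(1 − f/f_obs) = 41.01 m/s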